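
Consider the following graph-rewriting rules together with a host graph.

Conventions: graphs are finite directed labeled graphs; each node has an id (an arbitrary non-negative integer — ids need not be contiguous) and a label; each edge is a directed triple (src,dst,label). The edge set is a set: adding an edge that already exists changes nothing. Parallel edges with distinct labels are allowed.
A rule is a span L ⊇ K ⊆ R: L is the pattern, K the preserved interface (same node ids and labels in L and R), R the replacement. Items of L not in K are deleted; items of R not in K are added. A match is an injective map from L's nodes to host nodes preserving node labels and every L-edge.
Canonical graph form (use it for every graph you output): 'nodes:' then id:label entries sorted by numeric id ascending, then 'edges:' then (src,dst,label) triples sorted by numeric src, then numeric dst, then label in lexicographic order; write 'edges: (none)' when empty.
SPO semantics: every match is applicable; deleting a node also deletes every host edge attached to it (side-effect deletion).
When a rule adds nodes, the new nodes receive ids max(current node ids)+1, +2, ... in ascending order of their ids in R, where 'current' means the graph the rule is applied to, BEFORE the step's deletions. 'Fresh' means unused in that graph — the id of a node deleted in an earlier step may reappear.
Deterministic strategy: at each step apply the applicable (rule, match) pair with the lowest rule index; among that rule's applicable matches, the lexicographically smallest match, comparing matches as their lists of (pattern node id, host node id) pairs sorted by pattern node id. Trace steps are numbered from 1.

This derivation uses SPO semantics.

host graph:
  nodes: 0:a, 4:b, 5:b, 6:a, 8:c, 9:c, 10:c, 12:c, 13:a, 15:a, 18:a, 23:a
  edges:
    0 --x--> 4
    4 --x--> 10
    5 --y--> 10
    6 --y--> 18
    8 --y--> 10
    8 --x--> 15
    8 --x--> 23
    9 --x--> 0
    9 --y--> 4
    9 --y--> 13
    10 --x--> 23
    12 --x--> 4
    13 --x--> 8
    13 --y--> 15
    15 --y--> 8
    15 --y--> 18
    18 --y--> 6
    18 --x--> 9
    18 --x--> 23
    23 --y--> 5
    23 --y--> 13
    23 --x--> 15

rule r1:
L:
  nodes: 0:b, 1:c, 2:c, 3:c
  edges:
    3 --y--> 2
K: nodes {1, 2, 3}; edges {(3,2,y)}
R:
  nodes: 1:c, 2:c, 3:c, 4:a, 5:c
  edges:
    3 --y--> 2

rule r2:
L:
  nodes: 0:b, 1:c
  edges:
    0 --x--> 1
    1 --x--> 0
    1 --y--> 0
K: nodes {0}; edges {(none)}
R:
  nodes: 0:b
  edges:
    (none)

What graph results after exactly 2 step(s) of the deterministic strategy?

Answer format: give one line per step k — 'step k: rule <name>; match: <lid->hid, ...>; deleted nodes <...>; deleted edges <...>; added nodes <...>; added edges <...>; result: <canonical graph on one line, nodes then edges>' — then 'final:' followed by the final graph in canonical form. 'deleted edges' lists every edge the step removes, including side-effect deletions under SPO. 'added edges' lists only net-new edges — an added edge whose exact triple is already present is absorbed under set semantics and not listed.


step 1: rule r1; match: 0->4, 1->9, 2->10, 3->8; deleted nodes 4; deleted edges (0,4,x); (4,10,x); (9,4,y); (12,4,x); added nodes 24, 25; added edges (none); result: nodes: 0:a, 5:b, 6:a, 8:c, 9:c, 10:c, 12:c, 13:a, 15:a, 18:a, 23:a, 24:a, 25:c edges: (5,10,y); (6,18,y); (8,10,y); (8,15,x); (8,23,x); (9,0,x); (9,13,y); (10,23,x); (13,8,x); (13,15,y); (15,8,y); (15,18,y); (18,6,y); (18,9,x); (18,23,x); (23,5,y); (23,13,y); (23,15,x)
step 2: rule r1; match: 0->5, 1->9, 2->10, 3->8; deleted nodes 5; deleted edges (5,10,y); (23,5,y); added nodes 26, 27; added edges (none); result: nodes: 0:a, 6:a, 8:c, 9:c, 10:c, 12:c, 13:a, 15:a, 18:a, 23:a, 24:a, 25:c, 26:a, 27:c edges: (6,18,y); (8,10,y); (8,15,x); (8,23,x); (9,0,x); (9,13,y); (10,23,x); (13,8,x); (13,15,y); (15,8,y); (15,18,y); (18,6,y); (18,9,x); (18,23,x); (23,13,y); (23,15,x)
final:
nodes: 0:a, 6:a, 8:c, 9:c, 10:c, 12:c, 13:a, 15:a, 18:a, 23:a, 24:a, 25:c, 26:a, 27:c
edges: (6,18,y); (8,10,y); (8,15,x); (8,23,x); (9,0,x); (9,13,y); (10,23,x); (13,8,x); (13,15,y); (15,8,y); (15,18,y); (18,6,y); (18,9,x); (18,23,x); (23,13,y); (23,15,x)


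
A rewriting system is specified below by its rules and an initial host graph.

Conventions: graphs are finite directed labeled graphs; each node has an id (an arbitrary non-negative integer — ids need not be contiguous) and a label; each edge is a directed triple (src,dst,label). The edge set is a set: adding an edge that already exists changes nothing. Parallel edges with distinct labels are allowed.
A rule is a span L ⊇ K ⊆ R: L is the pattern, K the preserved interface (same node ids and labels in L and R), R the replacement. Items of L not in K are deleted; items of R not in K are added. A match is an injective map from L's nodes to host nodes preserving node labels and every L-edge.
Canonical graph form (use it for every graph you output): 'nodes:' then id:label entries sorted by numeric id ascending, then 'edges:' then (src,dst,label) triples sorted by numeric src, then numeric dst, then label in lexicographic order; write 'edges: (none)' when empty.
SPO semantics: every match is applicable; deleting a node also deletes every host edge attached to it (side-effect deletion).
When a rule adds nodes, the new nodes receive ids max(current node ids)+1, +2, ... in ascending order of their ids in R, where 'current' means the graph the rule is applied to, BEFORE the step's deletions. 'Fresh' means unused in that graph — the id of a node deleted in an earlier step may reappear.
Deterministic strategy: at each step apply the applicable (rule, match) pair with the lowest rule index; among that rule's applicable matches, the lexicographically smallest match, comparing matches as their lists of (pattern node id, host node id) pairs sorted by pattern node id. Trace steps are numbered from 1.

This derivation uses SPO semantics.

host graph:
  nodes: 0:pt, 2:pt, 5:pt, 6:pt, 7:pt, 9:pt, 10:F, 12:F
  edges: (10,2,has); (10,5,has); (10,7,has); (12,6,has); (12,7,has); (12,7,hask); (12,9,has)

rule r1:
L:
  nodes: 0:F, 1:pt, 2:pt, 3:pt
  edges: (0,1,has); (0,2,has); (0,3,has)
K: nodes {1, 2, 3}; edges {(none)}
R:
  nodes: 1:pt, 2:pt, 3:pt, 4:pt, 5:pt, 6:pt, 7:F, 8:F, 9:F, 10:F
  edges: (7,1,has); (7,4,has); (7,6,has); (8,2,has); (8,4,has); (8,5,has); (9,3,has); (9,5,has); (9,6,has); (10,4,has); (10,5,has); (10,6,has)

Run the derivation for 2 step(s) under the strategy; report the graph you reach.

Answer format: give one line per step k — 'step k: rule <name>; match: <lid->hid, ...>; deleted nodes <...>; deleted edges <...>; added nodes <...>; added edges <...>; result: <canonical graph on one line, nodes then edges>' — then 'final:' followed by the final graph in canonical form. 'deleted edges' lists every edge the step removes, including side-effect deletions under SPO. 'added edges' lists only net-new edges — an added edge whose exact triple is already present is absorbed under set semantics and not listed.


step 1: rule r1; match: 0->10, 1->2, 2->5, 3->7; deleted nodes 10; deleted edges (10,2,has); (10,5,has); (10,7,has); added nodes 13, 14, 15, 16, 17, 18, 19; added edges (16,2,has); (16,13,has); (16,15,has); (17,5,has); (17,13,has); (17,14,has); (18,7,has); (18,14,has); (18,15,has); (19,13,has); (19,14,has); (19,15,has); result: nodes: 0:pt, 2:pt, 5:pt, 6:pt, 7:pt, 9:pt, 12:F, 13:pt, 14:pt, 15:pt, 16:F, 17:F, 18:F, 19:F edges: (12,6,has); (12,7,has); (12,7,hask); (12,9,has); (16,2,has); (16,13,has); (16,15,has); (17,5,has); (17,13,has); (17,14,has); (18,7,has); (18,14,has); (18,15,has); (19,13,has); (19,14,has); (19,15,has)
step 2: rule r1; match: 0->12, 1->6, 2->7, 3->9; deleted nodes 12; deleted edges (12,6,has); (12,7,has); (12,7,hask); (12,9,has); added nodes 20, 21, 22, 23, 24, 25, 26; added edges (23,6,has); (23,20,has); (23,22,has); (24,7,has); (24,20,has); (24,21,has); (25,9,has); (25,21,has); (25,22,has); (26,20,has); (26,21,has); (26,22,has); result: nodes: 0:pt, 2:pt, 5:pt, 6:pt, 7:pt, 9:pt, 13:pt, 14:pt, 15:pt, 16:F, 17:F, 18:F, 19:F, 20:pt, 21:pt, 22:pt, 23:F, 24:F, 25:F, 26:F edges: (16,2,has); (16,13,has); (16,15,has); (17,5,has); (17,13,has); (17,14,has); (18,7,has); (18,14,has); (18,15,has); (19,13,has); (19,14,has); (19,15,has); (23,6,has); (23,20,has); (23,22,has); (24,7,has); (24,20,has); (24,21,has); (25,9,has); (25,21,has); (25,22,has); (26,20,has); (26,21,has); (26,22,has)
final:
nodes: 0:pt, 2:pt, 5:pt, 6:pt, 7:pt, 9:pt, 13:pt, 14:pt, 15:pt, 16:F, 17:F, 18:F, 19:F, 20:pt, 21:pt, 22:pt, 23:F, 24:F, 25:F, 26:F
edges: (16,2,has); (16,13,has); (16,15,has); (17,5,has); (17,13,has); (17,14,has); (18,7,has); (18,14,has); (18,15,has); (19,13,has); (19,14,has); (19,15,has); (23,6,has); (23,20,has); (23,22,has); (24,7,has); (24,20,has); (24,21,has); (25,9,has); (25,21,has); (25,22,has); (26,20,has); (26,21,has); (26,22,has)


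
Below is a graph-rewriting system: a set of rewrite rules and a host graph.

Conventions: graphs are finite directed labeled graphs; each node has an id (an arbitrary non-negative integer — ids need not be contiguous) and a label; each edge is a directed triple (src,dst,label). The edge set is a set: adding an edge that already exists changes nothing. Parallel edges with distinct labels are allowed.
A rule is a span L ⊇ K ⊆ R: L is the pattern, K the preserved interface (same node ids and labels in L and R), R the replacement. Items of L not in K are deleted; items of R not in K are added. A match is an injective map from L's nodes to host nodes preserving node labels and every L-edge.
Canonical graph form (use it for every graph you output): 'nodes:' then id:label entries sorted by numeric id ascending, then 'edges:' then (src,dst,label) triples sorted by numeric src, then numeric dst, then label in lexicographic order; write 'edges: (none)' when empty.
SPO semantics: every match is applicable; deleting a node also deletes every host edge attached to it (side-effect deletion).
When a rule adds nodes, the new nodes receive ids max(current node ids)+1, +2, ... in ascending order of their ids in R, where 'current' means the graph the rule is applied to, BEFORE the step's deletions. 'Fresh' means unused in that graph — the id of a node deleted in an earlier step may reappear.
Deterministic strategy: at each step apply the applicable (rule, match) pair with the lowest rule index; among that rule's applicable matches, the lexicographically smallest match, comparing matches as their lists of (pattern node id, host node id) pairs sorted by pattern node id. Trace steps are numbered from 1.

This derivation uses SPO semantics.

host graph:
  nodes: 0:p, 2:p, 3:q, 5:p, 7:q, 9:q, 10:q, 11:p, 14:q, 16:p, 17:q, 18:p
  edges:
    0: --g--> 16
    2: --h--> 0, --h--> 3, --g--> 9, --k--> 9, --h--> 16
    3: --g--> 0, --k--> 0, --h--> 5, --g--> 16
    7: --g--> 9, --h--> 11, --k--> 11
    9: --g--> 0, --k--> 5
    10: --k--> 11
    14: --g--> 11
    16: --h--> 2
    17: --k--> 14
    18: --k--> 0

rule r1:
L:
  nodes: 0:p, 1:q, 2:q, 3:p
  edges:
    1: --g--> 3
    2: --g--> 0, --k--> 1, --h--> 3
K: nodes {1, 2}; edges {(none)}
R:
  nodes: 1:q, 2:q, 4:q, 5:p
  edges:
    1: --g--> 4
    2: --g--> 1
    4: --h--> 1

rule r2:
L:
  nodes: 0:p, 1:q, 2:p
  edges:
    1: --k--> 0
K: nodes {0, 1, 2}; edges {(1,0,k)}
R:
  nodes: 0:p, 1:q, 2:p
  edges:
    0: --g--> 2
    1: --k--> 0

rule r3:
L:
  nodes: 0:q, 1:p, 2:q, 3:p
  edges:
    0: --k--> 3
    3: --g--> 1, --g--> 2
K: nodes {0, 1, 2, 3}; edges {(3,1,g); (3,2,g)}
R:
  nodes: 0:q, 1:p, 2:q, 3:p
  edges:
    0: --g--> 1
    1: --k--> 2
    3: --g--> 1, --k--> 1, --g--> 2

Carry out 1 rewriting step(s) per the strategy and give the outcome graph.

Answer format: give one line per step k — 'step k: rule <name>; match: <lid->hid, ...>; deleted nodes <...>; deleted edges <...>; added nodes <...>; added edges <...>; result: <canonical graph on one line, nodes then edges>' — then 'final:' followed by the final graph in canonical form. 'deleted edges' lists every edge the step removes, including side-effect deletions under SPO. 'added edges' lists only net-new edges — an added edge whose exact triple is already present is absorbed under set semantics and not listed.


step 1: rule r2; match: 0->0, 1->3, 2->2; deleted nodes (none); deleted edges (none); added nodes (none); added edges (0,2,g); result: nodes: 0:p, 2:p, 3:q, 5:p, 7:q, 9:q, 10:q, 11:p, 14:q, 16:p, 17:q, 18:p edges: (0,2,g); (0,16,g); (2,0,h); (2,3,h); (2,9,g); (2,9,k); (2,16,h); (3,0,g); (3,0,k); (3,5,h); (3,16,g); (7,9,g); (7,11,h); (7,11,k); (9,0,g); (9,5,k); (10,11,k); (14,11,g); (16,2,h); (17,14,k); (18,0,k)
final:
nodes: 0:p, 2:p, 3:q, 5:p, 7:q, 9:q, 10:q, 11:p, 14:q, 16:p, 17:q, 18:p
edges: (0,2,g); (0,16,g); (2,0,h); (2,3,h); (2,9,g); (2,9,k); (2,16,h); (3,0,g); (3,0,k); (3,5,h); (3,16,g); (7,9,g); (7,11,h); (7,11,k); (9,0,g); (9,5,k); (10,11,k); (14,11,g); (16,2,h); (17,14,k); (18,0,k)


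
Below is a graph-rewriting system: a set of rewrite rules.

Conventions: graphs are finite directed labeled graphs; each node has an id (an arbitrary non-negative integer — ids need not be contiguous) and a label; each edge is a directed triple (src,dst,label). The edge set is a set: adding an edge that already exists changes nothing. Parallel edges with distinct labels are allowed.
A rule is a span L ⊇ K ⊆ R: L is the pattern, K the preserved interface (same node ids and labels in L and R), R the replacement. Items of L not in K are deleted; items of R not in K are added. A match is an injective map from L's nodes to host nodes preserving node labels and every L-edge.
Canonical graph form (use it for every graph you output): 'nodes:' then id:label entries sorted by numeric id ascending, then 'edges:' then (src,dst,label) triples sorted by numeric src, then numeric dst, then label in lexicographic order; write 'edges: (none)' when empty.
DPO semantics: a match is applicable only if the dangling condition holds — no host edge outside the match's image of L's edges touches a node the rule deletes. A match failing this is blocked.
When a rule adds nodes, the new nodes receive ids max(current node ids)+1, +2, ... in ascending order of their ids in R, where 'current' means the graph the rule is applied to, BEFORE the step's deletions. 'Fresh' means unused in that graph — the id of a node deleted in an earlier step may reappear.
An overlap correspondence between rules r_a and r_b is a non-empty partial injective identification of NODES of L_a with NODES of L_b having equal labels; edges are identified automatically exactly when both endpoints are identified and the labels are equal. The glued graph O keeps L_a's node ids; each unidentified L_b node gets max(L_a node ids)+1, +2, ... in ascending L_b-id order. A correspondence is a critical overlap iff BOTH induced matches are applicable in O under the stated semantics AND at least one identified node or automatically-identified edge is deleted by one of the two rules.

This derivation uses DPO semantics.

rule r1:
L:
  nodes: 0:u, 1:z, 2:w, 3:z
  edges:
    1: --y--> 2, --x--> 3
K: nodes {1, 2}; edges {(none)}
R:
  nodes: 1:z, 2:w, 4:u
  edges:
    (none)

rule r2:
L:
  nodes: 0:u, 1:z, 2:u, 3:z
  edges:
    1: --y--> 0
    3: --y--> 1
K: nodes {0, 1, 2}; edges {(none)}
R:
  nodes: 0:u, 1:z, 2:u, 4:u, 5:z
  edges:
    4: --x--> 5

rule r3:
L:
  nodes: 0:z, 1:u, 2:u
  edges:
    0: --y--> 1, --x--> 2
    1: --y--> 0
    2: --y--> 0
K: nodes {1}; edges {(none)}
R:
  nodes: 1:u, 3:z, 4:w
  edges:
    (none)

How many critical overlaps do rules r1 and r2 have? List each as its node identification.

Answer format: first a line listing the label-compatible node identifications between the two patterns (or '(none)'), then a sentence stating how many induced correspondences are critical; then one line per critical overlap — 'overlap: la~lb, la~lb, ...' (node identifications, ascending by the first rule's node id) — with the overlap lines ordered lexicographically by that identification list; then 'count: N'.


label-compatible node identifications between L(r1) and L(r2): 0~0, 0~2, 1~1, 1~3, 3~1, 3~3
2 of the induced correspondences are critical overlaps of r1 and r2.
overlap: 0~2
overlap: 0~2, 1~1
count: 2


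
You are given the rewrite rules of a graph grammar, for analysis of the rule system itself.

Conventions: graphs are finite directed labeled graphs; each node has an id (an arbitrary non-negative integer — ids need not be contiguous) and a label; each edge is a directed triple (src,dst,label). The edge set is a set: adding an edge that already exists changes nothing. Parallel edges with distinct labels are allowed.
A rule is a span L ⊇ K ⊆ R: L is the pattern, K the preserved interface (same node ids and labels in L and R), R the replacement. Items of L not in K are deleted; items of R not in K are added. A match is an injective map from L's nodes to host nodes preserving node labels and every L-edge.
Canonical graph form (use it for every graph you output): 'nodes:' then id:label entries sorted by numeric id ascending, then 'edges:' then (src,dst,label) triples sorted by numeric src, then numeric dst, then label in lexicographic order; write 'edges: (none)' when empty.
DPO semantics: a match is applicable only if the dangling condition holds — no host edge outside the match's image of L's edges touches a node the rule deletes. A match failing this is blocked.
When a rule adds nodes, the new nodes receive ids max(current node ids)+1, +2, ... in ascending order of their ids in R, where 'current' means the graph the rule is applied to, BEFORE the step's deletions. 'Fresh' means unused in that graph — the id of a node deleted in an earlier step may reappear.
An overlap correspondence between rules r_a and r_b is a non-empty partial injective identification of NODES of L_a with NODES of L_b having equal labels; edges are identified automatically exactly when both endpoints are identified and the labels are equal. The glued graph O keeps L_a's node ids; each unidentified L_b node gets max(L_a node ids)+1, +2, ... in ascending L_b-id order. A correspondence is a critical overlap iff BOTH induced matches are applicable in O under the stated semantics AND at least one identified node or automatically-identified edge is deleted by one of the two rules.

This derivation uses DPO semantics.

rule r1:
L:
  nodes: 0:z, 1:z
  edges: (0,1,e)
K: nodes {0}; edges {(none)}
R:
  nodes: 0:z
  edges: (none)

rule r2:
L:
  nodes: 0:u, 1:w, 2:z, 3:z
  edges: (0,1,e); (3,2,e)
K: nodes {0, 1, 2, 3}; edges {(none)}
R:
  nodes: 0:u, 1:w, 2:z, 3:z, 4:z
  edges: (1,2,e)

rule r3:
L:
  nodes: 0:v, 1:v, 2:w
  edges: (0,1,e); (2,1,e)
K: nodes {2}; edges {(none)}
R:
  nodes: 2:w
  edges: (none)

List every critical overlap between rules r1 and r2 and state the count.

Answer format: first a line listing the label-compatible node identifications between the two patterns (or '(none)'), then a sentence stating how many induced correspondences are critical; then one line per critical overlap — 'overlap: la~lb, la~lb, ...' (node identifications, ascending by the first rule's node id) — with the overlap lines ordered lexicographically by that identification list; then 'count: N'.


label-compatible node identifications between L(r1) and L(r2): 0~2, 0~3, 1~2, 1~3
1 of the induced correspondences is a critical overlap of r1 and r2.
overlap: 0~3, 1~2
count: 1


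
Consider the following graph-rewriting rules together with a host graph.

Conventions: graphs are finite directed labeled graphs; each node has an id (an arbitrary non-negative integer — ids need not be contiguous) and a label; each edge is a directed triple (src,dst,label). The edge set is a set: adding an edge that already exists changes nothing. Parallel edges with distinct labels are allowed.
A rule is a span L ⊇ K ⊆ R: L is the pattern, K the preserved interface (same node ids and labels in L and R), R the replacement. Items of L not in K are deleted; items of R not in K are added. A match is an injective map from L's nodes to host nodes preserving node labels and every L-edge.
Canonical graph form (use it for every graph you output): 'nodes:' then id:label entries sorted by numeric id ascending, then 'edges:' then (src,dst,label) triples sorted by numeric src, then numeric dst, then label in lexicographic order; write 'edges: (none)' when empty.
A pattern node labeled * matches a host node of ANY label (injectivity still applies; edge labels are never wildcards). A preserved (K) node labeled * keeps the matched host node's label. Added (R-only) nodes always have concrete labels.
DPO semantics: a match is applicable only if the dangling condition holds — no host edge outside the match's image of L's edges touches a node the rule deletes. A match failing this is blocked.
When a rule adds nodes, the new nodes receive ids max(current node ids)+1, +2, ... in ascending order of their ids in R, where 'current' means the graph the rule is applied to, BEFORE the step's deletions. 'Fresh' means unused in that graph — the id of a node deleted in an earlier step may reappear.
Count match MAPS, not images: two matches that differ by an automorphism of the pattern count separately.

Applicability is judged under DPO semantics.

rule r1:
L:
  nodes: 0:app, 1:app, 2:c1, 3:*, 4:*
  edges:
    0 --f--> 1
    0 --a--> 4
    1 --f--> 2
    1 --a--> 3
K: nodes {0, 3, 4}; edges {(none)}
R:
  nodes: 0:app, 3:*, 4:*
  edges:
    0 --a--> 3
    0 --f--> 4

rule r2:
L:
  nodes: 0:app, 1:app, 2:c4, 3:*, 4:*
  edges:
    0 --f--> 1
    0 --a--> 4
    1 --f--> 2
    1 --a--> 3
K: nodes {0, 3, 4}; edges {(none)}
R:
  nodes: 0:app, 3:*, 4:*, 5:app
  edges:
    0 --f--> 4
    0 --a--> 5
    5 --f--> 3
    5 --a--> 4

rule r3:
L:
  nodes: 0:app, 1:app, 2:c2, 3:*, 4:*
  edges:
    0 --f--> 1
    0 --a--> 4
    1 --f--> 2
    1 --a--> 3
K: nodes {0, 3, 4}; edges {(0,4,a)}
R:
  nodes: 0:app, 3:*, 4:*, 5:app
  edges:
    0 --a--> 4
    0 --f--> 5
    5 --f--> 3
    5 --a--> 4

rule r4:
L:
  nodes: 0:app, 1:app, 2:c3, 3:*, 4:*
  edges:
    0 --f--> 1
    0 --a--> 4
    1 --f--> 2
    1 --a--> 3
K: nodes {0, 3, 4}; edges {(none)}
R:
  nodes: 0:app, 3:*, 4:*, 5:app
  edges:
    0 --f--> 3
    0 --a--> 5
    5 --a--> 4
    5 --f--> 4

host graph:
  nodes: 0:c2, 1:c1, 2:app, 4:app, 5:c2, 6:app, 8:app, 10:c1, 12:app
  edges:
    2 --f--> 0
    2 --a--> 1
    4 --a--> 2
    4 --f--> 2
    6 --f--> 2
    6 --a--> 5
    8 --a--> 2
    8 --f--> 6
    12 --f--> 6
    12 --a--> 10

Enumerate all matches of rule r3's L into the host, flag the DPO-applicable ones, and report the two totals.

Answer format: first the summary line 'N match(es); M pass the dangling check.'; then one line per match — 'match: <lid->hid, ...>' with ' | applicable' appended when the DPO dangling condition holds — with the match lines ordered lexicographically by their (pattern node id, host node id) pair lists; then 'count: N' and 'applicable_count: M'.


1 match(es); 0 pass the dangling check.
match: 0->6, 1->2, 2->0, 3->1, 4->5
count: 1
applicable_count: 0


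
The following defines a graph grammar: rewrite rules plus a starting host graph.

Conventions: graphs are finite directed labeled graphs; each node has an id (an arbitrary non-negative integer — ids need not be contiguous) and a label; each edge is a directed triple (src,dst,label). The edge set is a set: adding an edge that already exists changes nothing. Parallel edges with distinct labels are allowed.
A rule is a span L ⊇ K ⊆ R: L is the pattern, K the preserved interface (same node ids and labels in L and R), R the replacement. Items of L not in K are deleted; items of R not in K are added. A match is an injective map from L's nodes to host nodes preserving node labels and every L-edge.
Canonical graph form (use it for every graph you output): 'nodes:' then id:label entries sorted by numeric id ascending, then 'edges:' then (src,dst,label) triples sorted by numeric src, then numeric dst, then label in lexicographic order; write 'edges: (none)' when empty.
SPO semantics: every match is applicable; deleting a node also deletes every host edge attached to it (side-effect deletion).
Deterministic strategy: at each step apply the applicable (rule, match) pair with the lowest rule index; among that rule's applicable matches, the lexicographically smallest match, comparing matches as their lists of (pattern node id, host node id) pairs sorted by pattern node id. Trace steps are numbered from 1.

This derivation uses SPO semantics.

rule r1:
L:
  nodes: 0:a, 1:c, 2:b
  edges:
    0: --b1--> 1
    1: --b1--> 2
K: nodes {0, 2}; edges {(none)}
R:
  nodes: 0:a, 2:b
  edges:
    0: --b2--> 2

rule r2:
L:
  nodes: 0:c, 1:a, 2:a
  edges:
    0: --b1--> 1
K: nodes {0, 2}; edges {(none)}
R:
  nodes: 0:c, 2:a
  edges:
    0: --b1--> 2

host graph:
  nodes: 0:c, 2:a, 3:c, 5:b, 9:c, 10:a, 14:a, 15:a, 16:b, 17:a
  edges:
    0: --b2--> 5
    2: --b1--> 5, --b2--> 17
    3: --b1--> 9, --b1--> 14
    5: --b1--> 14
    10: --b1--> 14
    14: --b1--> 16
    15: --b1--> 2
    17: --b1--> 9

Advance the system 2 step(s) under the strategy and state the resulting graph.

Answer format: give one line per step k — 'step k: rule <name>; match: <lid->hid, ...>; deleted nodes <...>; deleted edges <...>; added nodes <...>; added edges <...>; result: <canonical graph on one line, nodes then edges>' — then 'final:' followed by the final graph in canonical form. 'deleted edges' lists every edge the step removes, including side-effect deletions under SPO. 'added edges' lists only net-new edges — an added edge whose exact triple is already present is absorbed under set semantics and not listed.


step 1: rule r2; match: 0->3, 1->14, 2->2; deleted nodes 14; deleted edges (3,14,b1); (5,14,b1); (10,14,b1); (14,16,b1); added nodes (none); added edges (3,2,b1); result: nodes: 0:c, 2:a, 3:c, 5:b, 9:c, 10:a, 15:a, 16:b, 17:a edges: (0,5,b2); (2,5,b1); (2,17,b2); (3,2,b1); (3,9,b1); (15,2,b1); (17,9,b1)
step 2: rule r2; match: 0->3, 1->2, 2->10; deleted nodes 2; deleted edges (2,5,b1); (2,17,b2); (3,2,b1); (15,2,b1); added nodes (none); added edges (3,10,b1); result: nodes: 0:c, 3:c, 5:b, 9:c, 10:a, 15:a, 16:b, 17:a edges: (0,5,b2); (3,9,b1); (3,10,b1); (17,9,b1)
final:
nodes: 0:c, 3:c, 5:b, 9:c, 10:a, 15:a, 16:b, 17:a
edges: (0,5,b2); (3,9,b1); (3,10,b1); (17,9,b1)


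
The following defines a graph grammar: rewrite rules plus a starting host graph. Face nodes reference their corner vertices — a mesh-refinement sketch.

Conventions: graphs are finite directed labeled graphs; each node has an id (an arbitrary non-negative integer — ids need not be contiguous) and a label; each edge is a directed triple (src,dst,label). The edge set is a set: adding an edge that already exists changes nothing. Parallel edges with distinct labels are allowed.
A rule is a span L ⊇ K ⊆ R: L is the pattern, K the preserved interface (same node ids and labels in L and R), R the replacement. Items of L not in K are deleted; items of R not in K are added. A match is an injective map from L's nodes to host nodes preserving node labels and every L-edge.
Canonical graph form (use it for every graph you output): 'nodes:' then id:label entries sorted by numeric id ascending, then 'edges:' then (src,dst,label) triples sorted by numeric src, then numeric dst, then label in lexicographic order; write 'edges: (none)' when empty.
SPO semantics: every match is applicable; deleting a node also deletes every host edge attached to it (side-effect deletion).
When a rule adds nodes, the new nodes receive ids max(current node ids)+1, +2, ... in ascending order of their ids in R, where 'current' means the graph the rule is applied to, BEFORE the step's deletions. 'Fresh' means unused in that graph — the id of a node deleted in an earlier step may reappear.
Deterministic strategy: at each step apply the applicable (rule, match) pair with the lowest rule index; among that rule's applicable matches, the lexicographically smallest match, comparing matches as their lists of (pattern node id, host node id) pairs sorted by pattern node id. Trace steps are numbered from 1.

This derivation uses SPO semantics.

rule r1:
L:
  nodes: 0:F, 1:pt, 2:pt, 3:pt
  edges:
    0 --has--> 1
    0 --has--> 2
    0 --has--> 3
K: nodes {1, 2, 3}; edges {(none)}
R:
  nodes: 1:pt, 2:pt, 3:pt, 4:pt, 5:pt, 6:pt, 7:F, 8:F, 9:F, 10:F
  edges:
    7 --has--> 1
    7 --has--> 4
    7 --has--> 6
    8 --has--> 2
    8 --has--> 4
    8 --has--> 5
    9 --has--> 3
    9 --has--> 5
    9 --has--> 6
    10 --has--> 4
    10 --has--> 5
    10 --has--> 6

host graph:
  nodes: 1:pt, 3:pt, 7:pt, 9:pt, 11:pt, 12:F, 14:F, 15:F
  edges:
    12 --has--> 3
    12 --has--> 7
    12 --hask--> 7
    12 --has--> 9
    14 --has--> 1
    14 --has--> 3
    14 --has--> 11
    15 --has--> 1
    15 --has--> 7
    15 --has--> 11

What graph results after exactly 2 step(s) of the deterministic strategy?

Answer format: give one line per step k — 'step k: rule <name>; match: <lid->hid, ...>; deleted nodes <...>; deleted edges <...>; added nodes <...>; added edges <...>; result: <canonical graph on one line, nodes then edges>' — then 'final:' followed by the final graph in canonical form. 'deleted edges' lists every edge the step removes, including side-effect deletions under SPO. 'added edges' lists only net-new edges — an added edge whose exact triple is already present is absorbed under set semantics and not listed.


step 1: rule r1; match: 0->12, 1->3, 2->7, 3->9; deleted nodes 12; deleted edges (12,3,has); (12,7,has); (12,7,hask); (12,9,has); added nodes 16, 17, 18, 19, 20, 21, 22; added edges (19,3,has); (19,16,has); (19,18,has); (20,7,has); (20,16,has); (20,17,has); (21,9,has); (21,17,has); (21,18,has); (22,16,has); (22,17,has); (22,18,has); result: nodes: 1:pt, 3:pt, 7:pt, 9:pt, 11:pt, 14:F, 15:F, 16:pt, 17:pt, 18:pt, 19:F, 20:F, 21:F, 22:F edges: (14,1,has); (14,3,has); (14,11,has); (15,1,has); (15,7,has); (15,11,has); (19,3,has); (19,16,has); (19,18,has); (20,7,has); (20,16,has); (20,17,has); (21,9,has); (21,17,has); (21,18,has); (22,16,has); (22,17,has); (22,18,has)
step 2: rule r1; match: 0->14, 1->1, 2->3, 3->11; deleted nodes 14; deleted edges (14,1,has); (14,3,has); (14,11,has); added nodes 23, 24, 25, 26, 27, 28, 29; added edges (26,1,has); (26,23,has); (26,25,has); (27,3,has); (27,23,has); (27,24,has); (28,11,has); (28,24,has); (28,25,has); (29,23,has); (29,24,has); (29,25,has); result: nodes: 1:pt, 3:pt, 7:pt, 9:pt, 11:pt, 15:F, 16:pt, 17:pt, 18:pt, 19:F, 20:F, 21:F, 22:F, 23:pt, 24:pt, 25:pt, 26:F, 27:F, 28:F, 29:F edges: (15,1,has); (15,7,has); (15,11,has); (19,3,has); (19,16,has); (19,18,has); (20,7,has); (20,16,has); (20,17,has); (21,9,has); (21,17,has); (21,18,has); (22,16,has); (22,17,has); (22,18,has); (26,1,has); (26,23,has); (26,25,has); (27,3,has); (27,23,has); (27,24,has); (28,11,has); (28,24,has); (28,25,has); (29,23,has); (29,24,has); (29,25,has)
final:
nodes: 1:pt, 3:pt, 7:pt, 9:pt, 11:pt, 15:F, 16:pt, 17:pt, 18:pt, 19:F, 20:F, 21:F, 22:F, 23:pt, 24:pt, 25:pt, 26:F, 27:F, 28:F, 29:F
edges: (15,1,has); (15,7,has); (15,11,has); (19,3,has); (19,16,has); (19,18,has); (20,7,has); (20,16,has); (20,17,has); (21,9,has); (21,17,has); (21,18,has); (22,16,has); (22,17,has); (22,18,has); (26,1,has); (26,23,has); (26,25,has); (27,3,has); (27,23,has); (27,24,has); (28,11,has); (28,24,has); (28,25,has); (29,23,has); (29,24,has); (29,25,has)


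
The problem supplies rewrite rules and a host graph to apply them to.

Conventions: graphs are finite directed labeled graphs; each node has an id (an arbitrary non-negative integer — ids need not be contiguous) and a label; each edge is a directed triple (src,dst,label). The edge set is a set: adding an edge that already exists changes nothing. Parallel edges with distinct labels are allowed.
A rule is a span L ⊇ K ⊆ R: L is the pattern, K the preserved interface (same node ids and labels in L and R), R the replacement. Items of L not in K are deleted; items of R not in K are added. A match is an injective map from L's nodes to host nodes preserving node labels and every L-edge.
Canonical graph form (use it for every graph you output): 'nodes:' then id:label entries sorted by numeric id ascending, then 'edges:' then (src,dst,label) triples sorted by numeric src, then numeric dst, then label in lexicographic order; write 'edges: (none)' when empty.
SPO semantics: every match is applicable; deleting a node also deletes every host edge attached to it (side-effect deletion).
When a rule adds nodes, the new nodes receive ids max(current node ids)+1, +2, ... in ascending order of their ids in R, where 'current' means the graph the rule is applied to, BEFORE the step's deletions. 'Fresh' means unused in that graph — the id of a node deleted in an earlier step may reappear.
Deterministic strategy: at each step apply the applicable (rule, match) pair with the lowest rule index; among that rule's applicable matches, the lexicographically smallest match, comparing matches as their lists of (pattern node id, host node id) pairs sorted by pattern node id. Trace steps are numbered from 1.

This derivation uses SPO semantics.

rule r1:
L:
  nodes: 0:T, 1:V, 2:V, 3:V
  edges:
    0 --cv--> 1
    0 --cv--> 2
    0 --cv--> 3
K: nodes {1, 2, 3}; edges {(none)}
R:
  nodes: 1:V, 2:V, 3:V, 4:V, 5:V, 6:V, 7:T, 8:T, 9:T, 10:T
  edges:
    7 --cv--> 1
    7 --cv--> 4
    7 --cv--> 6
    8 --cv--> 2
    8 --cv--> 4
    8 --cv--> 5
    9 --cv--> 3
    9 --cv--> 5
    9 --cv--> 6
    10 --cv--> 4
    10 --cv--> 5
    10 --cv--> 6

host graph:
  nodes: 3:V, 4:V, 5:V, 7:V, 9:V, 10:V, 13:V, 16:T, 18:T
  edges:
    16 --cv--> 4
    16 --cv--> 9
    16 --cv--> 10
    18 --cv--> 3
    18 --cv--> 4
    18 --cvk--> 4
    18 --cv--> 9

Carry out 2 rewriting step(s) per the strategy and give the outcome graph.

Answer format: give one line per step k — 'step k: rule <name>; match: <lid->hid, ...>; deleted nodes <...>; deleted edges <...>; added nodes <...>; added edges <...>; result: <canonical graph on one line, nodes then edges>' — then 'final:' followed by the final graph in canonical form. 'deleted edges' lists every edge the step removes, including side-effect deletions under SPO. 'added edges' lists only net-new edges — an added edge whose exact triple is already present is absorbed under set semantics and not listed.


step 1: rule r1; match: 0->16, 1->4, 2->9, 3->10; deleted nodes 16; deleted edges (16,4,cv); (16,9,cv); (16,10,cv); added nodes 19, 20, 21, 22, 23, 24, 25; added edges (22,4,cv); (22,19,cv); (22,21,cv); (23,9,cv); (23,19,cv); (23,20,cv); (24,10,cv); (24,20,cv); (24,21,cv); (25,19,cv); (25,20,cv); (25,21,cv); result: nodes: 3:V, 4:V, 5:V, 7:V, 9:V, 10:V, 13:V, 18:T, 19:V, 20:V, 21:V, 22:T, 23:T, 24:T, 25:T edges: (18,3,cv); (18,4,cv); (18,4,cvk); (18,9,cv); (22,4,cv); (22,19,cv); (22,21,cv); (23,9,cv); (23,19,cv); (23,20,cv); (24,10,cv); (24,20,cv); (24,21,cv); (25,19,cv); (25,20,cv); (25,21,cv)
step 2: rule r1; match: 0->18, 1->3, 2->4, 3->9; deleted nodes 18; deleted edges (18,3,cv); (18,4,cv); (18,4,cvk); (18,9,cv); added nodes 26, 27, 28, 29, 30, 31, 32; added edges (29,3,cv); (29,26,cv); (29,28,cv); (30,4,cv); (30,26,cv); (30,27,cv); (31,9,cv); (31,27,cv); (31,28,cv); (32,26,cv); (32,27,cv); (32,28,cv); result: nodes: 3:V, 4:V, 5:V, 7:V, 9:V, 10:V, 13:V, 19:V, 20:V, 21:V, 22:T, 23:T, 24:T, 25:T, 26:V, 27:V, 28:V, 29:T, 30:T, 31:T, 32:T edges: (22,4,cv); (22,19,cv); (22,21,cv); (23,9,cv); (23,19,cv); (23,20,cv); (24,10,cv); (24,20,cv); (24,21,cv); (25,19,cv); (25,20,cv); (25,21,cv); (29,3,cv); (29,26,cv); (29,28,cv); (30,4,cv); (30,26,cv); (30,27,cv); (31,9,cv); (31,27,cv); (31,28,cv); (32,26,cv); (32,27,cv); (32,28,cv)
final:
nodes: 3:V, 4:V, 5:V, 7:V, 9:V, 10:V, 13:V, 19:V, 20:V, 21:V, 22:T, 23:T, 24:T, 25:T, 26:V, 27:V, 28:V, 29:T, 30:T, 31:T, 32:T
edges: (22,4,cv); (22,19,cv); (22,21,cv); (23,9,cv); (23,19,cv); (23,20,cv); (24,10,cv); (24,20,cv); (24,21,cv); (25,19,cv); (25,20,cv); (25,21,cv); (29,3,cv); (29,26,cv); (29,28,cv); (30,4,cv); (30,26,cv); (30,27,cv); (31,9,cv); (31,27,cv); (31,28,cv); (32,26,cv); (32,27,cv); (32,28,cv)


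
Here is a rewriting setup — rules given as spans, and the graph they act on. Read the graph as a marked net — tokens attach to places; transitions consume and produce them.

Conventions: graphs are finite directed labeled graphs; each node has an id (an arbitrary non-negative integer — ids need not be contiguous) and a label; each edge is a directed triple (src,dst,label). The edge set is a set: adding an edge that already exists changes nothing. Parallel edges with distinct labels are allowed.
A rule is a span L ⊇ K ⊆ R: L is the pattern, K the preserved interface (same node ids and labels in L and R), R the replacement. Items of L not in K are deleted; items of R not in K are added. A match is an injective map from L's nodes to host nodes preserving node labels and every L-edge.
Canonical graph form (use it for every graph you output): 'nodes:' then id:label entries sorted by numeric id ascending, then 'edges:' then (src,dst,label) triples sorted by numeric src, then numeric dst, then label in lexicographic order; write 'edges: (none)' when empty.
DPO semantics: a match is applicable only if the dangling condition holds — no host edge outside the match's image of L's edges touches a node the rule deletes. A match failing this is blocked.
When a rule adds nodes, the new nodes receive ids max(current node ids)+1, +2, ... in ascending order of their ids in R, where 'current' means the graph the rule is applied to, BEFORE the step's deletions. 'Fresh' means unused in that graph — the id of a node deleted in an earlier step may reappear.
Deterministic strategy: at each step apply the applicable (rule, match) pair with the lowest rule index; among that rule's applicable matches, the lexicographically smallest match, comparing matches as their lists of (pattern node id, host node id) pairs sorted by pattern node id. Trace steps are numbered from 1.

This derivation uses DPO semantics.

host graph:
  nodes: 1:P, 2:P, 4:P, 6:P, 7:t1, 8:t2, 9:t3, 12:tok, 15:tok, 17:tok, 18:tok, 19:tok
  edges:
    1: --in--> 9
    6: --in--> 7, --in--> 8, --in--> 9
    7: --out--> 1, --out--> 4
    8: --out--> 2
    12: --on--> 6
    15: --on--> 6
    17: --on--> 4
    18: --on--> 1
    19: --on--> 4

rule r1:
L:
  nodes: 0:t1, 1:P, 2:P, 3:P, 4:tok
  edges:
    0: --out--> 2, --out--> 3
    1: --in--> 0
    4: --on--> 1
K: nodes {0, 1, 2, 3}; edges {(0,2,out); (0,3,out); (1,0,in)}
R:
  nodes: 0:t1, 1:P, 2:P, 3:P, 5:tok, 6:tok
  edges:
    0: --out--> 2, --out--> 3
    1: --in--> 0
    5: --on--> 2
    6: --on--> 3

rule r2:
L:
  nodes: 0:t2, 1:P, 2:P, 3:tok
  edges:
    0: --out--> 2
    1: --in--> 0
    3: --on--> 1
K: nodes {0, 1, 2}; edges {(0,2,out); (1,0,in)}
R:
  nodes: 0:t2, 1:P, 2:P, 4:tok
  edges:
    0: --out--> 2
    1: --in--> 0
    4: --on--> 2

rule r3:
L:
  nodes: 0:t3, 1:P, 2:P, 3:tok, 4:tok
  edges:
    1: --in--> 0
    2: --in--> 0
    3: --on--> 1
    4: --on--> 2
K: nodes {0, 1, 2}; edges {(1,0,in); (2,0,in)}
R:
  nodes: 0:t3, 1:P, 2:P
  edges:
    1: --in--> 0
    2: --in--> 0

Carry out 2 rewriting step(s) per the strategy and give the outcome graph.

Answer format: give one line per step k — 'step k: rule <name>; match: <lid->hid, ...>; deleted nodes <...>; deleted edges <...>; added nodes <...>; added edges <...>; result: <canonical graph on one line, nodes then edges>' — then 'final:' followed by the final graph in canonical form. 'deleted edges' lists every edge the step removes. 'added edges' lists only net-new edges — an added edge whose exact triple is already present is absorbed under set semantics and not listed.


step 1: rule r1; match: 0->7, 1->6, 2->1, 3->4, 4->12; deleted nodes 12; deleted edges (12,6,on); added nodes 20, 21; added edges (20,1,on); (21,4,on); result: nodes: 1:P, 2:P, 4:P, 6:P, 7:t1, 8:t2, 9:t3, 15:tok, 17:tok, 18:tok, 19:tok, 20:tok, 21:tok edges: (1,9,in); (6,7,in); (6,8,in); (6,9,in); (7,1,out); (7,4,out); (8,2,out); (15,6,on); (17,4,on); (18,1,on); (19,4,on); (20,1,on); (21,4,on)
step 2: rule r1; match: 0->7, 1->6, 2->1, 3->4, 4->15; deleted nodes 15; deleted edges (15,6,on); added nodes 22, 23; added edges (22,1,on); (23,4,on); result: nodes: 1:P, 2:P, 4:P, 6:P, 7:t1, 8:t2, 9:t3, 17:tok, 18:tok, 19:tok, 20:tok, 21:tok, 22:tok, 23:tok edges: (1,9,in); (6,7,in); (6,8,in); (6,9,in); (7,1,out); (7,4,out); (8,2,out); (17,4,on); (18,1,on); (19,4,on); (20,1,on); (21,4,on); (22,1,on); (23,4,on)
final:
nodes: 1:P, 2:P, 4:P, 6:P, 7:t1, 8:t2, 9:t3, 17:tok, 18:tok, 19:tok, 20:tok, 21:tok, 22:tok, 23:tok
edges: (1,9,in); (6,7,in); (6,8,in); (6,9,in); (7,1,out); (7,4,out); (8,2,out); (17,4,on); (18,1,on); (19,4,on); (20,1,on); (21,4,on); (22,1,on); (23,4,on)
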